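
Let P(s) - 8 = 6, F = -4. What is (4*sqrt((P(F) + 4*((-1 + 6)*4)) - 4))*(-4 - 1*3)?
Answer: -84*sqrt(10) ≈ -265.63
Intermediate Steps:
P(s) = 14 (P(s) = 8 + 6 = 14)
(4*sqrt((P(F) + 4*((-1 + 6)*4)) - 4))*(-4 - 1*3) = (4*sqrt((14 + 4*((-1 + 6)*4)) - 4))*(-4 - 1*3) = (4*sqrt((14 + 4*(5*4)) - 4))*(-4 - 3) = (4*sqrt((14 + 4*20) - 4))*(-7) = (4*sqrt((14 + 80) - 4))*(-7) = (4*sqrt(94 - 4))*(-7) = (4*sqrt(90))*(-7) = (4*(3*sqrt(10)))*(-7) = (12*sqrt(10))*(-7) = -84*sqrt(10)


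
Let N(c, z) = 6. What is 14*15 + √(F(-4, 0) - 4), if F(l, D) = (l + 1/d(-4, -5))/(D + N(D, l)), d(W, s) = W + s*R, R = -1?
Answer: 210 + 3*I*√2/2 ≈ 210.0 + 2.1213*I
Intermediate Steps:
d(W, s) = W - s (d(W, s) = W + s*(-1) = W - s)
F(l, D) = (1 + l)/(6 + D) (F(l, D) = (l + 1/(-4 - 1*(-5)))/(D + 6) = (l + 1/(-4 + 5))/(6 + D) = (l + 1/1)/(6 + D) = (l + 1)/(6 + D) = (1 + l)/(6 + D))
14*15 + √(F(-4, 0) - 4) = 14*15 + √((1 - 4)/(6 + 0) - 4) = 210 + √(-3/6 - 4) = 210 + √((⅙)*(-3) - 4) = 210 + √(-½ - 4) = 210 + √(-9/2) = 210 + 3*I*√2/2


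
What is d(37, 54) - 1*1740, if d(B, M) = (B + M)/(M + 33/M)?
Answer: -1708782/983 ≈ -1738.3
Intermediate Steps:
d(B, M) = (B + M)/(M + 33/M)
d(37, 54) - 1*1740 = 54*(37 + 54)/(33 + 54**2) - 1*1740 = 54*91/(33 + 2916) - 1740 = 54*91/2949 - 1740 = 54*(1/2949)*91 - 1740 = 1638/983 - 1740 = -1708782/983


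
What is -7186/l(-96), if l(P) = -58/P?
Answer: -344928/29 ≈ -11894.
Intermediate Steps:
-7186/l(-96) = -7186/((-58/(-96))) = -7186/((-58*(-1/96))) = -7186/29/48 = -7186*48/29 = -344928/29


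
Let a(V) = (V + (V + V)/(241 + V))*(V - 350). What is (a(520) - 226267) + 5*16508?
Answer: -41927047/761 ≈ -55095.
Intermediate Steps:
a(V) = (-350 + V)*(V + 2*V/(241 + V)) (a(V) = (V + (2*V)/(241 + V))*(-350 + V) = (V + 2*V/(241 + V))*(-350 + V) = (-350 + V)*(V + 2*V/(241 + V)))
(a(520) - 226267) + 5*16508 = (520*(-85050 + 520² - 107*520)/(241 + 520) - 226267) + 5*16508 = (520*(-85050 + 270400 - 55640)/761 - 226267) + 82540 = (520*(1/761)*129710 - 226267) + 82540 = (67449200/761 - 226267) + 82540 = -104739987/761 + 82540 = -41927047/761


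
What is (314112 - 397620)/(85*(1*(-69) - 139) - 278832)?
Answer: 20877/74128 ≈ 0.28163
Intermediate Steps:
(314112 - 397620)/(85*(1*(-69) - 139) - 278832) = -83508/(85*(-69 - 139) - 278832) = -83508/(85*(-208) - 278832) = -83508/(-17680 - 278832) = -83508/(-296512) = -83508*(-1/296512) = 20877/74128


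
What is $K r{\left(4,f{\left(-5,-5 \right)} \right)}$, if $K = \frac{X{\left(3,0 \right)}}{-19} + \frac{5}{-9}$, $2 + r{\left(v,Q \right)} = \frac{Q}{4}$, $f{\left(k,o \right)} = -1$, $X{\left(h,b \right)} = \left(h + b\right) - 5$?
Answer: $\frac{77}{76} \approx 1.0132$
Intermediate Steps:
$X{\left(h,b \right)} = -5 + b + h$ ($X{\left(h,b \right)} = \left(b + h\right) - 5 = -5 + b + h$)
$r{\left(v,Q \right)} = -2 + \frac{Q}{4}$
$K = - \frac{77}{171}$ ($K = \frac{-5 + 0 + 3}{-19} + \frac{5}{-9} = \left(-2\right) \left(- \frac{1}{19}\right) + 5 \left(- \frac{1}{9}\right) = \frac{2}{19} - \frac{5}{9} = - \frac{77}{171} \approx -0.45029$)
$K r{\left(4,f{\left(-5,-5 \right)} \right)} = - \frac{77 \left(-2 + \frac{1}{4} \left(-1\right)\right)}{171} = - \frac{77 \left(-2 - \frac{1}{4}\right)}{171} = \left(- \frac{77}{171}\right) \left(- \frac{9}{4}\right) = \frac{77}{76}$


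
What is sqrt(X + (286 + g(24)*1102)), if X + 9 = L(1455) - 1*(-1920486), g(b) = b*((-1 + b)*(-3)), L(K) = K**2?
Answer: 2*sqrt(553219) ≈ 1487.6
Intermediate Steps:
g(b) = b*(3 - 3*b)
X = 4037502 (X = -9 + (1455**2 - 1*(-1920486)) = -9 + (2117025 + 1920486) = -9 + 4037511 = 4037502)
sqrt(X + (286 + g(24)*1102)) = sqrt(4037502 + (286 + (3*24*(1 - 1*24))*1102)) = sqrt(4037502 + (286 + (3*24*(1 - 24))*1102)) = sqrt(4037502 + (286 + (3*24*(-23))*1102)) = sqrt(4037502 + (286 - 1656*1102)) = sqrt(4037502 + (286 - 1824912)) = sqrt(4037502 - 1824626) = sqrt(2212876) = 2*sqrt(553219)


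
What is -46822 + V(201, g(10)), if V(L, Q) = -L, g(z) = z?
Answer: -47023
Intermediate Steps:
-46822 + V(201, g(10)) = -46822 - 1*201 = -46822 - 201 = -47023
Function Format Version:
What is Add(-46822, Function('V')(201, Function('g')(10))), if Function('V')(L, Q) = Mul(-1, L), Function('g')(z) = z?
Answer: -47023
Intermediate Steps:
Add(-46822, Function('V')(201, Function('g')(10))) = Add(-46822, Mul(-1, 201)) = Add(-46822, -201) = -47023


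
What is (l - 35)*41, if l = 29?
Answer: -246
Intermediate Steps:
(l - 35)*41 = (29 - 35)*41 = -6*41 = -246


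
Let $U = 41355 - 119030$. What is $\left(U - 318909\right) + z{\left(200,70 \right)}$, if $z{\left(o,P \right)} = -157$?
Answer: $-396741$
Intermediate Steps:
$U = -77675$ ($U = 41355 - 119030 = -77675$)
$\left(U - 318909\right) + z{\left(200,70 \right)} = \left(-77675 - 318909\right) - 157 = -396584 - 157 = -396741$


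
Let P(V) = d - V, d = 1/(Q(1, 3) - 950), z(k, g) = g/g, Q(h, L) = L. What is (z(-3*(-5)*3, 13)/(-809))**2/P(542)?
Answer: -947/335928735275 ≈ -2.8190e-9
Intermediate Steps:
z(k, g) = 1
d = -1/947 (d = 1/(3 - 950) = 1/(-947) = -1/947 ≈ -0.0010560)
P(V) = -1/947 - V
(z(-3*(-5)*3, 13)/(-809))**2/P(542) = (1/(-809))**2/(-1/947 - 1*542) = (1*(-1/809))**2/(-1/947 - 542) = (-1/809)**2/(-513275/947) = (1/654481)*(-947/513275) = -947/335928735275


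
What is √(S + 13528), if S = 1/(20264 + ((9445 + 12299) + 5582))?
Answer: √30638324024390/47590 ≈ 116.31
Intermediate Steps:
S = 1/47590 (S = 1/(20264 + (21744 + 5582)) = 1/(20264 + 27326) = 1/47590 ≈ 2.1013e-5)
√(S + 13528) = √(1/47590 + 13528) = √(643797521/47590) = √30638324024390/47590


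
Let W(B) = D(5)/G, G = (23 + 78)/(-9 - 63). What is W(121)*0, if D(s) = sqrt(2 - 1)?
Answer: 0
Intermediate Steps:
D(s) = 1 (D(s) = sqrt(1) = 1)
G = -101/72 (G = 101/(-72) = 101*(-1/72) = -101/72 ≈ -1.4028)
W(B) = -72/101 (W(B) = 1/(-101/72) = 1*(-72/101) = -72/101)
W(121)*0 = -72/101*0 = 0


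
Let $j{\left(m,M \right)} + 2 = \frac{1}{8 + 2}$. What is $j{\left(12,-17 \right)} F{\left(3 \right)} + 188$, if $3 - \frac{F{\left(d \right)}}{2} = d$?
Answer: $188$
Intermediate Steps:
$F{\left(d \right)} = 6 - 2 d$
$j{\left(m,M \right)} = - \frac{19}{10}$ ($j{\left(m,M \right)} = -2 + \frac{1}{8 + 2} = -2 + \frac{1}{10} = - \frac{19}{10}$)
$j{\left(12,-17 \right)} F{\left(3 \right)} + 188 = - \frac{19 \left(6 - 6\right)}{10} + 188 = \left(- \frac{19}{10}\right) 0 + 188 = 0 + 188 = 188$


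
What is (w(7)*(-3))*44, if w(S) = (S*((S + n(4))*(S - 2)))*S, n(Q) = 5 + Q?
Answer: -517440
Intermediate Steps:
w(S) = S²*(-2 + S)*(9 + S) (w(S) = (S*((S + (5 + 4))*(S - 2)))*S = (S*((S + 9)*(-2 + S)))*S = (S*((9 + S)*(-2 + S)))*S = (S*((-2 + S)*(9 + S)))*S = (S*(-2 + S)*(9 + S))*S = S²*(-2 + S)*(9 + S))
(w(7)*(-3))*44 = ((7²*(-18 + 7² + 7*7))*(-3))*44 = ((49*(-18 + 49 + 49))*(-3))*44 = ((49*80)*(-3))*44 = (3920*(-3))*44 = -11760*44 = -517440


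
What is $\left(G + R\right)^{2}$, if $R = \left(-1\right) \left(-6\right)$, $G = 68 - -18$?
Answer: $8464$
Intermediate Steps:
$G = 86$ ($G = 68 + 18 = 86$)
$R = 6$
$\left(G + R\right)^{2} = \left(86 + 6\right)^{2} = 92^{2} = 8464$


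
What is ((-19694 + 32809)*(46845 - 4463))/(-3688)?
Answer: -277919965/1844 ≈ -1.5072e+5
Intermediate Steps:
((-19694 + 32809)*(46845 - 4463))/(-3688) = (13115*42382)*(-1/3688) = 555839930*(-1/3688) = -277919965/1844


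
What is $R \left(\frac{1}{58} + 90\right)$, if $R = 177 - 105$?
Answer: $\frac{187956}{29} \approx 6481.2$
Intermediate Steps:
$R = 72$
$R \left(\frac{1}{58} + 90\right) = 72 \left(\frac{1}{58} + 90\right) = 72 \cdot \frac{5221}{58} = \frac{187956}{29}$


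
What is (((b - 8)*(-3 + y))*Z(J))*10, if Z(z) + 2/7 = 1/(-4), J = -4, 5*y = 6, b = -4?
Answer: -810/7 ≈ -115.71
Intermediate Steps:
y = 6/5 (y = (1/5)*6 = 6/5 ≈ 1.2000)
Z(z) = -15/28 (Z(z) = -2/7 + 1/(-4) = -2/7 + 1*(-1/4) = -2/7 - 1/4 = -15/28)
(((b - 8)*(-3 + y))*Z(J))*10 = (((-4 - 8)*(-3 + 6/5))*(-15/28))*10 = (-12*(-9/5)*(-15/28))*10 = ((108/5)*(-15/28))*10 = -81/7*10 = -810/7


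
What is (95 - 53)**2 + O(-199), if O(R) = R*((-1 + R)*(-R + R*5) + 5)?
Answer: -31680031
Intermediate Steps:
O(R) = R*(5 + 4*R*(-1 + R)) (O(R) = R*((-1 + R)*(-R + 5*R) + 5) = R*((-1 + R)*(4*R) + 5) = R*(4*R*(-1 + R) + 5) = R*(5 + 4*R*(-1 + R)))
(95 - 53)**2 + O(-199) = (95 - 53)**2 - 199*(5 - 4*(-199) + 4*(-199)**2) = 42**2 - 199*(5 + 796 + 4*39601) = 1764 - 199*(5 + 796 + 158404) = 1764 - 199*159205 = 1764 - 31681795 = -31680031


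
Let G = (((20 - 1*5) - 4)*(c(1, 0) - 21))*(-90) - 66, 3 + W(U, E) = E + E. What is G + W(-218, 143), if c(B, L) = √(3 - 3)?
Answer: 21007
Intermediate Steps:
c(B, L) = 0 (c(B, L) = √0 = 0)
W(U, E) = -3 + 2*E (W(U, E) = -3 + (E + E) = -3 + 2*E)
G = 20724 (G = (((20 - 1*5) - 4)*(0 - 21))*(-90) - 66 = (((20 - 5) - 4)*(-21))*(-90) - 66 = ((15 - 4)*(-21))*(-90) - 66 = (11*(-21))*(-90) - 66 = -231*(-90) - 66 = 20790 - 66 = 20724)
G + W(-218, 143) = 20724 + (-3 + 2*143) = 20724 + (-3 + 286) = 20724 + 283 = 21007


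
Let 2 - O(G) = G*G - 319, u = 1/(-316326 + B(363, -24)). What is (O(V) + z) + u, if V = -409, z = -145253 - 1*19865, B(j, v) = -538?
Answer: -105223563393/316864 ≈ -3.3208e+5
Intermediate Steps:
u = -1/316864 (u = 1/(-316326 - 538) = 1/(-316864) = -1/316864 ≈ -3.1559e-6)
z = -165118 (z = -145253 - 19865 = -165118)
O(G) = 321 - G**2 (O(G) = 2 - (G*G - 319) = 2 - (G**2 - 319) = 2 - (-319 + G**2) = 2 + (319 - G**2) = 321 - G**2)
(O(V) + z) + u = ((321 - 1*(-409)**2) - 165118) - 1/316864 = ((321 - 1*167281) - 165118) - 1/316864 = ((321 - 167281) - 165118) - 1/316864 = (-166960 - 165118) - 1/316864 = -332078 - 1/316864 = -105223563393/316864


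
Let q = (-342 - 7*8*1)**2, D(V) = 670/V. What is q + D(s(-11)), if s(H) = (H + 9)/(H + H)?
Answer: 165774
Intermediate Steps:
s(H) = (9 + H)/(2*H) (s(H) = (9 + H)/((2*H)) = (9 + H)*(1/(2*H)) = (9 + H)/(2*H))
q = 158404 (q = (-342 - 56*1)**2 = (-342 - 56)**2 = (-398)**2 = 158404)
q + D(s(-11)) = 158404 + 670/(((1/2)*(9 - 11)/(-11))) = 158404 + 670/(((1/2)*(-1/11)*(-2))) = 158404 + 670/(1/11) = 158404 + 670*11 = 158404 + 7370 = 165774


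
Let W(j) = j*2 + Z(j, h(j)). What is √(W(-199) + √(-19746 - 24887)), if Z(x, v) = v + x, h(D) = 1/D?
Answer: √(-23641996 + 39601*I*√44633)/199 ≈ 4.259 + 24.802*I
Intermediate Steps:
h(D) = 1/D
W(j) = 1/j + 3*j (W(j) = j*2 + (1/j + j) = 2*j + (j + 1/j) = 1/j + 3*j)
√(W(-199) + √(-19746 - 24887)) = √((1/(-199) + 3*(-199)) + √(-19746 - 24887)) = √((-1/199 - 597) + √(-44633)) = √(-118804/199 + I*√44633)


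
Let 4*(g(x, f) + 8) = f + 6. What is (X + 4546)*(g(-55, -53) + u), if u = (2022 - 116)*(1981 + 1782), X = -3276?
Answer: 18217535955/2 ≈ 9.1088e+9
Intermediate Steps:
g(x, f) = -13/2 + f/4 (g(x, f) = -8 + (f + 6)/4 = -8 + (6 + f)/4 = -8 + (3/2 + f/4) = -13/2 + f/4)
u = 7172278 (u = 1906*3763 = 7172278)
(X + 4546)*(g(-55, -53) + u) = (-3276 + 4546)*((-13/2 + (¼)*(-53)) + 7172278) = 1270*((-13/2 - 53/4) + 7172278) = 1270*(-79/4 + 7172278) = 1270*(28689033/4) = 18217535955/2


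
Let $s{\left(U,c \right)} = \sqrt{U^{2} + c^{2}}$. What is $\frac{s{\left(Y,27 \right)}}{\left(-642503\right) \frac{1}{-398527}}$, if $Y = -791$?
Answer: $\frac{398527 \sqrt{626410}}{642503} \approx 490.92$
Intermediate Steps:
$\frac{s{\left(Y,27 \right)}}{\left(-642503\right) \frac{1}{-398527}} = \frac{\sqrt{\left(-791\right)^{2} + 27^{2}}}{\left(-642503\right) \frac{1}{-398527}} = \frac{\sqrt{625681 + 729}}{\left(-642503\right) \left(- \frac{1}{398527}\right)} = \frac{\sqrt{626410}}{\frac{642503}{398527}} = \sqrt{626410} \cdot \frac{398527}{642503} = \frac{398527 \sqrt{626410}}{642503}$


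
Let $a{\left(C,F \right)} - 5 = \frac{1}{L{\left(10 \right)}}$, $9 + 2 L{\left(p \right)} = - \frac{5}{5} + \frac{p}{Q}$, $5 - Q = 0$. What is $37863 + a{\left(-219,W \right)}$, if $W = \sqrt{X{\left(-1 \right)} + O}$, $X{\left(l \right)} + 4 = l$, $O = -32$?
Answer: $\frac{151471}{4} \approx 37868.0$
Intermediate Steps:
$Q = 5$ ($Q = 5 - 0 = 5 + 0 = 5$)
$X{\left(l \right)} = -4 + l$
$W = i \sqrt{37}$ ($W = \sqrt{\left(-4 - 1\right) - 32} = \sqrt{-5 - 32} = \sqrt{-37} = i \sqrt{37} \approx 6.0828 i$)
$L{\left(p \right)} = -5 + \frac{p}{10}$ ($L{\left(p \right)} = - \frac{9}{2} + \frac{- \frac{5}{5} + \frac{p}{5}}{2} = - \frac{9}{2} + \frac{\left(-5\right) \frac{1}{5} + p \frac{1}{5}}{2} = - \frac{9}{2} + \frac{-1 + \frac{p}{5}}{2} = - \frac{9}{2} + \left(- \frac{1}{2} + \frac{p}{10}\right) = -5 + \frac{p}{10}$)
$a{\left(C,F \right)} = \frac{19}{4}$ ($a{\left(C,F \right)} = 5 + \frac{1}{-5 + \frac{1}{10} \cdot 10} = 5 + \frac{1}{-5 + 1} = 5 + \frac{1}{-4} = 5 - \frac{1}{4} = \frac{19}{4}$)
$37863 + a{\left(-219,W \right)} = 37863 + \frac{19}{4} = \frac{151471}{4}$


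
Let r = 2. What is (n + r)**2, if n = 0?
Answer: 4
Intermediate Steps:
(n + r)**2 = (0 + 2)**2 = 2**2 = 4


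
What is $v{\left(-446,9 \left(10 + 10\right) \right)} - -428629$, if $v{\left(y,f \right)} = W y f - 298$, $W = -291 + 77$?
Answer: $17608251$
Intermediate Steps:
$W = -214$
$v{\left(y,f \right)} = -298 - 214 f y$ ($v{\left(y,f \right)} = - 214 y f - 298 = - 214 f y - 298 = -298 - 214 f y$)
$v{\left(-446,9 \left(10 + 10\right) \right)} - -428629 = \left(-298 - 214 \cdot 9 \left(10 + 10\right) \left(-446\right)\right) - -428629 = \left(-298 - 214 \cdot 9 \cdot 20 \left(-446\right)\right) + 428629 = \left(-298 - 38520 \left(-446\right)\right) + 428629 = \left(-298 + 17179920\right) + 428629 = 17179622 + 428629 = 17608251$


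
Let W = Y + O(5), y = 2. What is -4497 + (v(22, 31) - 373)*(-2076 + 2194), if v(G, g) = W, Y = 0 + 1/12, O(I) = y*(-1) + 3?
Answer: -290299/6 ≈ -48383.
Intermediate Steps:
O(I) = 1 (O(I) = 2*(-1) + 3 = -2 + 3 = 1)
Y = 1/12 (Y = 0 + 1*(1/12) = 0 + 1/12 = 1/12 ≈ 0.083333)
W = 13/12 (W = 1/12 + 1 = 13/12 ≈ 1.0833)
v(G, g) = 13/12
-4497 + (v(22, 31) - 373)*(-2076 + 2194) = -4497 + (13/12 - 373)*(-2076 + 2194) = -4497 - 4463/12*118 = -4497 - 263317/6 = -290299/6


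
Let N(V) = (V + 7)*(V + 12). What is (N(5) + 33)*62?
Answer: 14694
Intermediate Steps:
N(V) = (7 + V)*(12 + V)
(N(5) + 33)*62 = ((84 + 5² + 19*5) + 33)*62 = ((84 + 25 + 95) + 33)*62 = (204 + 33)*62 = 237*62 = 14694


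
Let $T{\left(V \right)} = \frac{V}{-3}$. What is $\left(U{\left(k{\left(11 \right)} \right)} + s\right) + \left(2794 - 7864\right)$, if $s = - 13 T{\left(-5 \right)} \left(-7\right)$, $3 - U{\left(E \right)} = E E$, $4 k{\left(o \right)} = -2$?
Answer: $- \frac{58987}{12} \approx -4915.6$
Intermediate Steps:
$T{\left(V \right)} = - \frac{V}{3}$ ($T{\left(V \right)} = V \left(- \frac{1}{3}\right) = - \frac{V}{3}$)
$k{\left(o \right)} = - \frac{1}{2}$ ($k{\left(o \right)} = \frac{1}{4} \left(-2\right) = - \frac{1}{2}$)
$U{\left(E \right)} = 3 - E^{2}$ ($U{\left(E \right)} = 3 - E E = 3 - E^{2}$)
$s = \frac{455}{3}$ ($s = - 13 \left(\left(- \frac{1}{3}\right) \left(-5\right)\right) \left(-7\right) = \left(-13\right) \frac{5}{3} \left(-7\right) = \left(- \frac{65}{3}\right) \left(-7\right) = \frac{455}{3} \approx 151.67$)
$\left(U{\left(k{\left(11 \right)} \right)} + s\right) + \left(2794 - 7864\right) = \left(\left(3 - \left(- \frac{1}{2}\right)^{2}\right) + \frac{455}{3}\right) + \left(2794 - 7864\right) = \left(\left(3 - \frac{1}{4}\right) + \frac{455}{3}\right) - 5070 = \left(\frac{11}{4} + \frac{455}{3}\right) - 5070 = \frac{1853}{12} - 5070 = - \frac{58987}{12}$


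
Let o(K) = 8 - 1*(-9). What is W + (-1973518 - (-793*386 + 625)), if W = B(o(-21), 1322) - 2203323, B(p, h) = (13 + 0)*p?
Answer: -3871147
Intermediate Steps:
o(K) = 17 (o(K) = 8 + 9 = 17)
B(p, h) = 13*p
W = -2203102 (W = 13*17 - 2203323 = 221 - 2203323 = -2203102)
W + (-1973518 - (-793*386 + 625)) = -2203102 + (-1973518 - (-793*386 + 625)) = -2203102 + (-1973518 - (-306098 + 625)) = -2203102 + (-1973518 - 1*(-305473)) = -2203102 + (-1973518 + 305473) = -2203102 - 1668045 = -3871147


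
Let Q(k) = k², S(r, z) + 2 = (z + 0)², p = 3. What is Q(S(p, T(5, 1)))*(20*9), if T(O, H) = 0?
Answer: 720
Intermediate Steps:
S(r, z) = -2 + z² (S(r, z) = -2 + (z + 0)² = -2 + z²)
Q(S(p, T(5, 1)))*(20*9) = (-2 + 0²)²*(20*9) = (-2 + 0)²*180 = (-2)²*180 = 4*180 = 720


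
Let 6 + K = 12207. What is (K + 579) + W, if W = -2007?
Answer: 10773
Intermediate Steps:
K = 12201 (K = -6 + 12207 = 12201)
(K + 579) + W = (12201 + 579) - 2007 = 12780 - 2007 = 10773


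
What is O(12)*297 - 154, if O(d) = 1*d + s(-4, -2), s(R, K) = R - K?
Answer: 2816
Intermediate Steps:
O(d) = -2 + d (O(d) = 1*d + (-4 - 1*(-2)) = d + (-4 + 2) = d - 2 = -2 + d)
O(12)*297 - 154 = (-2 + 12)*297 - 154 = 10*297 - 154 = 2970 - 154 = 2816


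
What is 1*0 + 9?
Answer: 9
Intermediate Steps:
1*0 + 9 = 0 + 9 = 9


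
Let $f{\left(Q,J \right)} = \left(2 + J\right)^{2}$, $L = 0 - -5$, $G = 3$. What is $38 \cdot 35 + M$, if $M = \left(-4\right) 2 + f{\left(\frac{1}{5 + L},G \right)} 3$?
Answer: $1397$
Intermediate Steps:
$L = 5$ ($L = 0 + 5 = 5$)
$M = 67$ ($M = \left(-4\right) 2 + \left(2 + 3\right)^{2} \cdot 3 = -8 + 5^{2} \cdot 3 = -8 + 25 \cdot 3 = -8 + 75 = 67$)
$38 \cdot 35 + M = 38 \cdot 35 + 67 = 1330 + 67 = 1397$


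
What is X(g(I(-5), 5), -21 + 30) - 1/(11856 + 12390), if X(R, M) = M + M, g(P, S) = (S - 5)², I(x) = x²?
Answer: 436427/24246 ≈ 18.000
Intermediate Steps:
g(P, S) = (-5 + S)²
X(R, M) = 2*M
X(g(I(-5), 5), -21 + 30) - 1/(11856 + 12390) = 2*(-21 + 30) - 1/(11856 + 12390) = 2*9 - 1/24246 = 18 - 1*1/24246 = 18 - 1/24246 = 436427/24246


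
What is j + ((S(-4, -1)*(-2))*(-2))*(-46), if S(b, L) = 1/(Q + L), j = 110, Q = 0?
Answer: 294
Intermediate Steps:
S(b, L) = 1/L (S(b, L) = 1/(0 + L) = 1/L)
j + ((S(-4, -1)*(-2))*(-2))*(-46) = 110 + ((-2/(-1))*(-2))*(-46) = 110 + (-1*(-2)*(-2))*(-46) = 110 + (2*(-2))*(-46) = 110 - 4*(-46) = 110 + 184 = 294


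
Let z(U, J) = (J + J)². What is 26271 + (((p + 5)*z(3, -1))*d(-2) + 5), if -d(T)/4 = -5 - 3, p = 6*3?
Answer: 29220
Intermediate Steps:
z(U, J) = 4*J² (z(U, J) = (2*J)² = 4*J²)
p = 18
d(T) = 32 (d(T) = -4*(-5 - 3) = -4*(-8) = 32)
26271 + (((p + 5)*z(3, -1))*d(-2) + 5) = 26271 + (((18 + 5)*(4*(-1)²))*32 + 5) = 26271 + ((23*(4*1))*32 + 5) = 26271 + ((23*4)*32 + 5) = 26271 + (92*32 + 5) = 26271 + (2944 + 5) = 26271 + 2949 = 29220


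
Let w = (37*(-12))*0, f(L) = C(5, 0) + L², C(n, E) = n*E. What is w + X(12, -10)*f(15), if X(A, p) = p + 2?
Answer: -1800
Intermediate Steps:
X(A, p) = 2 + p
C(n, E) = E*n
f(L) = L² (f(L) = 0*5 + L² = 0 + L² = L²)
w = 0 (w = -444*0 = 0)
w + X(12, -10)*f(15) = 0 + (2 - 10)*15² = 0 - 8*225 = 0 - 1800 = -1800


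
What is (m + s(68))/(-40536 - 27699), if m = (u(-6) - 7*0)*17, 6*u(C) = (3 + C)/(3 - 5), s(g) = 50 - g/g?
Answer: -71/90980 ≈ -0.00078039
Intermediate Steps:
s(g) = 49 (s(g) = 50 - 1*1 = 50 - 1 = 49)
u(C) = -¼ - C/12 (u(C) = ((3 + C)/(3 - 5))/6 = ((3 + C)/(-2))/6 = ((3 + C)*(-½))/6 = (-3/2 - C/2)/6 = -¼ - C/12)
m = 17/4 (m = ((-¼ - 1/12*(-6)) - 7*0)*17 = ((-¼ + ½) + 0)*17 = (¼ + 0)*17 = (¼)*17 = 17/4 ≈ 4.2500)
(m + s(68))/(-40536 - 27699) = (17/4 + 49)/(-40536 - 27699) = (213/4)/(-68235) = (213/4)*(-1/68235) = -71/90980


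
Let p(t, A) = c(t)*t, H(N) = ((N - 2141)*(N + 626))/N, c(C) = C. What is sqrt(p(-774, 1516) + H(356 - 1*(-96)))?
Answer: sqrt(30392661930)/226 ≈ 771.39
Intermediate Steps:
H(N) = (-2141 + N)*(626 + N)/N (H(N) = ((-2141 + N)*(626 + N))/N = (-2141 + N)*(626 + N)/N)
p(t, A) = t**2 (p(t, A) = t*t = t**2)
sqrt(p(-774, 1516) + H(356 - 1*(-96))) = sqrt((-774)**2 + (-1515 + (356 - 1*(-96)) - 1340266/(356 - 1*(-96)))) = sqrt(599076 + (-1515 + (356 + 96) - 1340266/(356 + 96))) = sqrt(599076 + (-1515 + 452 - 1340266/452)) = sqrt(599076 + (-1515 + 452 - 1340266*1/452)) = sqrt(599076 + (-1515 + 452 - 670133/226)) = sqrt(599076 - 910371/226) = sqrt(134480805/226) = sqrt(30392661930)/226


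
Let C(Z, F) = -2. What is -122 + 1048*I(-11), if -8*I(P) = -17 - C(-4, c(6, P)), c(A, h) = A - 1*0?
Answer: 1843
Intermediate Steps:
c(A, h) = A (c(A, h) = A + 0 = A)
I(P) = 15/8 (I(P) = -(-17 - 1*(-2))/8 = -(-17 + 2)/8 = -⅛*(-15) = 15/8)
-122 + 1048*I(-11) = -122 + 1048*(15/8) = -122 + 1965 = 1843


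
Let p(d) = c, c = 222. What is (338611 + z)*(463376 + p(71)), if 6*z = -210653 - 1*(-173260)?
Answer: 462270487127/3 ≈ 1.5409e+11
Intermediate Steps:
z = -37393/6 (z = (-210653 - 1*(-173260))/6 = (-210653 + 173260)/6 = (⅙)*(-37393) = -37393/6 ≈ -6232.2)
p(d) = 222
(338611 + z)*(463376 + p(71)) = (338611 - 37393/6)*(463376 + 222) = (1994273/6)*463598 = 462270487127/3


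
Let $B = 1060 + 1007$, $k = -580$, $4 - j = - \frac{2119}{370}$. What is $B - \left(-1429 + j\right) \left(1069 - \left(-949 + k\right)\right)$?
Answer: $\frac{682527564}{185} \approx 3.6893 \cdot 10^{6}$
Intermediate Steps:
$j = \frac{3599}{370}$ ($j = 4 - - \frac{2119}{370} = 4 + \frac{2119}{370} = \frac{3599}{370} \approx 9.727$)
$B = 2067$
$B - \left(-1429 + j\right) \left(1069 - \left(-949 + k\right)\right) = 2067 - \left(-1429 + \frac{3599}{370}\right) \left(1069 + \left(949 - -580\right)\right) = 2067 - - \frac{525131 \left(1069 + \left(949 + 580\right)\right)}{370} = 2067 - - \frac{525131 \left(1069 + 1529\right)}{370} = 2067 - \left(- \frac{525131}{370}\right) 2598 = 2067 - - \frac{682145169}{185} = 2067 + \frac{682145169}{185} = \frac{682527564}{185}$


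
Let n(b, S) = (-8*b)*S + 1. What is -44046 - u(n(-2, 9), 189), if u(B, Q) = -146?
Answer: -43900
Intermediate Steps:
n(b, S) = 1 - 8*S*b (n(b, S) = -8*S*b + 1 = 1 - 8*S*b)
-44046 - u(n(-2, 9), 189) = -44046 - 1*(-146) = -44046 + 146 = -43900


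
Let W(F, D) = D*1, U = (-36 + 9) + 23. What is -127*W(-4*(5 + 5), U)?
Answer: 508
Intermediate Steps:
U = -4 (U = -27 + 23 = -4)
W(F, D) = D
-127*W(-4*(5 + 5), U) = -127*(-4) = 508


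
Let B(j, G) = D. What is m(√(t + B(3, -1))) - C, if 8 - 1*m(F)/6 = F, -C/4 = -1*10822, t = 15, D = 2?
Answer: -43240 - 6*√17 ≈ -43265.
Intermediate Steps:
B(j, G) = 2
C = 43288 (C = -(-4)*10822 = -4*(-10822) = 43288)
m(F) = 48 - 6*F
m(√(t + B(3, -1))) - C = (48 - 6*√(15 + 2)) - 1*43288 = (48 - 6*√17) - 43288 = -43240 - 6*√17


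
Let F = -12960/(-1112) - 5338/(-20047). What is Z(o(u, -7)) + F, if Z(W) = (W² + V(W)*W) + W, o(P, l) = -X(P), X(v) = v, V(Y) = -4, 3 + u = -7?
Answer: 228275432/2786533 ≈ 81.921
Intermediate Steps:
u = -10 (u = -3 - 7 = -10)
o(P, l) = -P
Z(W) = W² - 3*W (Z(W) = (W² - 4*W) + W = W² - 3*W)
F = 33218122/2786533 (F = -12960*(-1/1112) - 5338*(-1/20047) = 1620/139 + 5338/20047 = 33218122/2786533 ≈ 11.921)
Z(o(u, -7)) + F = (-1*(-10))*(-3 - 1*(-10)) + 33218122/2786533 = 10*(-3 + 10) + 33218122/2786533 = 10*7 + 33218122/2786533 = 70 + 33218122/2786533 = 228275432/2786533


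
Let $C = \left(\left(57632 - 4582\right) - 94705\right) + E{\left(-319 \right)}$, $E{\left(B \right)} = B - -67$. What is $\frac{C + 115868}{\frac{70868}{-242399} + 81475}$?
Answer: $\frac{17928072439}{19749387657} \approx 0.90778$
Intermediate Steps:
$E{\left(B \right)} = 67 + B$ ($E{\left(B \right)} = B + 67 = 67 + B$)
$C = -41907$ ($C = \left(\left(57632 - 4582\right) - 94705\right) + \left(67 - 319\right) = \left(\left(57632 - 4582\right) - 94705\right) - 252 = \left(53050 - 94705\right) - 252 = -41655 - 252 = -41907$)
$\frac{C + 115868}{\frac{70868}{-242399} + 81475} = \frac{-41907 + 115868}{\frac{70868}{-242399} + 81475} = \frac{73961}{70868 \left(- \frac{1}{242399}\right) + 81475} = \frac{73961}{- \frac{70868}{242399} + 81475} = \frac{73961}{\frac{19749387657}{242399}} = 73961 \cdot \frac{242399}{19749387657} = \frac{17928072439}{19749387657}$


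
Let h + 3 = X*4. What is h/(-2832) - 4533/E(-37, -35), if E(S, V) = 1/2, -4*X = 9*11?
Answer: -4279135/472 ≈ -9066.0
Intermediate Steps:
X = -99/4 (X = -9*11/4 = -¼*99 = -99/4 ≈ -24.750)
h = -102 (h = -3 - 99/4*4 = -3 - 99 = -102)
E(S, V) = ½
h/(-2832) - 4533/E(-37, -35) = -102/(-2832) - 4533/½ = -102*(-1/2832) - 4533*2 = 17/472 - 9066 = -4279135/472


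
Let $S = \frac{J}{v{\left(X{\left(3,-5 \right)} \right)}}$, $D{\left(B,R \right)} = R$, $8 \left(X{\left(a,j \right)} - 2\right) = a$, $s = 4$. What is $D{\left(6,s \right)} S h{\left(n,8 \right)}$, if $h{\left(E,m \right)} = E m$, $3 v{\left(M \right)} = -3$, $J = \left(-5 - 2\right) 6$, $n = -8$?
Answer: $-10752$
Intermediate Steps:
$X{\left(a,j \right)} = 2 + \frac{a}{8}$
$J = -42$ ($J = \left(-7\right) 6 = -42$)
$v{\left(M \right)} = -1$ ($v{\left(M \right)} = \frac{1}{3} \left(-3\right) = -1$)
$S = 42$ ($S = - \frac{42}{-1} = \left(-42\right) \left(-1\right) = 42$)
$D{\left(6,s \right)} S h{\left(n,8 \right)} = 4 \cdot 42 \left(\left(-8\right) 8\right) = 168 \left(-64\right) = -10752$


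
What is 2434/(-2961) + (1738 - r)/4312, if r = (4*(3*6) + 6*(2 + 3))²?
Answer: -368933/130284 ≈ -2.8318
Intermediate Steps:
r = 10404 (r = (4*18 + 6*5)² = (72 + 30)² = 102² = 10404)
2434/(-2961) + (1738 - r)/4312 = 2434/(-2961) + (1738 - 1*10404)/4312 = 2434*(-1/2961) + (1738 - 10404)*(1/4312) = -2434/2961 - 8666*1/4312 = -2434/2961 - 619/308 = -368933/130284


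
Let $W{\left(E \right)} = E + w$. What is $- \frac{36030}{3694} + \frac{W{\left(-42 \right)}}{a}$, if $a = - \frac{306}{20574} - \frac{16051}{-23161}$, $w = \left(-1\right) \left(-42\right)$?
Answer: $- \frac{18015}{1847} \approx -9.7537$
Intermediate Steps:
$w = 42$
$a = \frac{17952556}{26473023}$ ($a = \left(-306\right) \frac{1}{20574} - - \frac{16051}{23161} = - \frac{17}{1143} + \frac{16051}{23161} = \frac{17952556}{26473023} \approx 0.67815$)
$W{\left(E \right)} = 42 + E$ ($W{\left(E \right)} = E + 42 = 42 + E$)
$- \frac{36030}{3694} + \frac{W{\left(-42 \right)}}{a} = - \frac{36030}{3694} + \frac{42 - 42}{\frac{17952556}{26473023}} = \left(-36030\right) \frac{1}{3694} + 0 \cdot \frac{26473023}{17952556} = - \frac{18015}{1847} + 0 = - \frac{18015}{1847}$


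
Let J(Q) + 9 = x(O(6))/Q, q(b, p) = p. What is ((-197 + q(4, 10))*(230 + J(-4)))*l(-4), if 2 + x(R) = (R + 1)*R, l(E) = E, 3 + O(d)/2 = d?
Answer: 157828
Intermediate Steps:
O(d) = -6 + 2*d
x(R) = -2 + R*(1 + R) (x(R) = -2 + (R + 1)*R = -2 + (1 + R)*R = -2 + R*(1 + R))
J(Q) = -9 + 40/Q (J(Q) = -9 + (-2 + (-6 + 2*6) + (-6 + 2*6)**2)/Q = -9 + (-2 + (-6 + 12) + (-6 + 12)**2)/Q = -9 + (-2 + 6 + 6**2)/Q = -9 + (-2 + 6 + 36)/Q = -9 + 40/Q)
((-197 + q(4, 10))*(230 + J(-4)))*l(-4) = ((-197 + 10)*(230 + (-9 + 40/(-4))))*(-4) = -187*(230 + (-9 + 40*(-1/4)))*(-4) = -187*(230 + (-9 - 10))*(-4) = -187*(230 - 19)*(-4) = -187*211*(-4) = -39457*(-4) = 157828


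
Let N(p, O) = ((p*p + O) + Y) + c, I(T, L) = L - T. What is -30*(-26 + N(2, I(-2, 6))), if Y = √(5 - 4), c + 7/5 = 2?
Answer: 372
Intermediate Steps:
c = ⅗ (c = -7/5 + 2 = ⅗ ≈ 0.60000)
Y = 1 (Y = √1 = 1)
N(p, O) = 8/5 + O + p² (N(p, O) = ((p*p + O) + 1) + ⅗ = ((p² + O) + 1) + ⅗ = ((O + p²) + 1) + ⅗ = (1 + O + p²) + ⅗ = 8/5 + O + p²)
-30*(-26 + N(2, I(-2, 6))) = -30*(-26 + (8/5 + (6 - 1*(-2)) + 2²)) = -30*(-26 + (8/5 + (6 + 2) + 4)) = -30*(-26 + (8/5 + 8 + 4)) = -30*(-26 + 68/5) = -30*(-62/5) = 372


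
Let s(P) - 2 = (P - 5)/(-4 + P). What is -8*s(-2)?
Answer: -76/3 ≈ -25.333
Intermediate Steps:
s(P) = 2 + (-5 + P)/(-4 + P) (s(P) = 2 + (P - 5)/(-4 + P) = 2 + (-5 + P)/(-4 + P))
-8*s(-2) = -8*(-13 + 3*(-2))/(-4 - 2) = -8*(-13 - 6)/(-6) = -(-4)*(-19)/3 = -8*19/6 = -76/3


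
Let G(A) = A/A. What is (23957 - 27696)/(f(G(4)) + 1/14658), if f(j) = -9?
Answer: 54806262/131921 ≈ 415.45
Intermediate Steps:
G(A) = 1
(23957 - 27696)/(f(G(4)) + 1/14658) = (23957 - 27696)/(-9 + 1/14658) = -3739/(-9 + 1/14658) = -3739/(-131921/14658) = -3739*(-14658/131921) = 54806262/131921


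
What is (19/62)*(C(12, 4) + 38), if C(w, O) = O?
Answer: 399/31 ≈ 12.871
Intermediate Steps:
(19/62)*(C(12, 4) + 38) = (19/62)*(4 + 38) = (19*(1/62))*42 = (19/62)*42 = 399/31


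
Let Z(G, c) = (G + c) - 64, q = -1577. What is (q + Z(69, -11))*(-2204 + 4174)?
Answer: -3118510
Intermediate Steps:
Z(G, c) = -64 + G + c
(q + Z(69, -11))*(-2204 + 4174) = (-1577 + (-64 + 69 - 11))*(-2204 + 4174) = (-1577 - 6)*1970 = -1583*1970 = -3118510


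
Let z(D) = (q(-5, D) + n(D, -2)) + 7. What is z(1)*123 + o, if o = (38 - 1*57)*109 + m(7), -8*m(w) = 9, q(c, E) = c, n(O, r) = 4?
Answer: -10673/8 ≈ -1334.1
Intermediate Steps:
m(w) = -9/8 (m(w) = -⅛*9 = -9/8)
z(D) = 6 (z(D) = (-5 + 4) + 7 = -1 + 7 = 6)
o = -16577/8 (o = (38 - 1*57)*109 - 9/8 = (38 - 57)*109 - 9/8 = -19*109 - 9/8 = -2071 - 9/8 = -16577/8 ≈ -2072.1)
z(1)*123 + o = 6*123 - 16577/8 = 738 - 16577/8 = -10673/8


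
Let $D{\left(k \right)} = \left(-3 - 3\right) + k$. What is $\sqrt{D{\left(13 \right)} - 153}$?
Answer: $i \sqrt{146} \approx 12.083 i$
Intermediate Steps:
$D{\left(k \right)} = -6 + k$
$\sqrt{D{\left(13 \right)} - 153} = \sqrt{\left(-6 + 13\right) - 153} = \sqrt{7 - 153} = \sqrt{-146} = i \sqrt{146}$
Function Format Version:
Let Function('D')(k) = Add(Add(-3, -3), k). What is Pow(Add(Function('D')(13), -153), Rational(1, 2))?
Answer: Mul(I, Pow(146, Rational(1, 2))) ≈ Mul(12.083, I)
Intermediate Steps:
Function('D')(k) = Add(-6, k)
Pow(Add(Function('D')(13), -153), Rational(1, 2)) = Pow(Add(Add(-6, 13), -153), Rational(1, 2)) = Pow(Add(7, -153), Rational(1, 2)) = Pow(-146, Rational(1, 2)) = Mul(I, Pow(146, Rational(1, 2)))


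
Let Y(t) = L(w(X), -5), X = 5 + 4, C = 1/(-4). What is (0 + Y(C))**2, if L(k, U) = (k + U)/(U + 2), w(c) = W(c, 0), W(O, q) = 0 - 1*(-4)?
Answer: 1/9 ≈ 0.11111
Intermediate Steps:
C = -1/4 ≈ -0.25000
X = 9
W(O, q) = 4 (W(O, q) = 0 + 4 = 4)
w(c) = 4
L(k, U) = (U + k)/(2 + U)
Y(t) = 1/3 (Y(t) = (-5 + 4)/(2 - 5) = -1/(-3) = -1/3*(-1) = 1/3)
(0 + Y(C))**2 = (0 + 1/3)**2 = (1/3)**2 = 1/9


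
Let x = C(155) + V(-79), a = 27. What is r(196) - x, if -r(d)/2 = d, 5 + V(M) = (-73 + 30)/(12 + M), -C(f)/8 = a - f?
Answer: -94580/67 ≈ -1411.6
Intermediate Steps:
C(f) = -216 + 8*f (C(f) = -8*(27 - f) = -216 + 8*f)
V(M) = -5 - 43/(12 + M) (V(M) = -5 + (-73 + 30)/(12 + M) = -5 - 43/(12 + M))
r(d) = -2*d
x = 68316/67 (x = (-216 + 8*155) + (-103 - 5*(-79))/(12 - 79) = (-216 + 1240) + (-103 + 395)/(-67) = 1024 - 1/67*292 = 1024 - 292/67 = 68316/67 ≈ 1019.6)
r(196) - x = -2*196 - 1*68316/67 = -392 - 68316/67 = -94580/67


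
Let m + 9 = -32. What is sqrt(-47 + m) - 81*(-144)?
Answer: 11664 + 2*I*sqrt(22) ≈ 11664.0 + 9.3808*I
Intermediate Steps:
m = -41 (m = -9 - 32 = -41)
sqrt(-47 + m) - 81*(-144) = sqrt(-47 - 41) - 81*(-144) = sqrt(-88) + 11664 = 2*I*sqrt(22) + 11664 = 11664 + 2*I*sqrt(22)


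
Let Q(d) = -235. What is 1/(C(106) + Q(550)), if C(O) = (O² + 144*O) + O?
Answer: 1/26371 ≈ 3.7920e-5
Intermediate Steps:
C(O) = O² + 145*O
1/(C(106) + Q(550)) = 1/(106*(145 + 106) - 235) = 1/(106*251 - 235) = 1/(26606 - 235) = 1/26371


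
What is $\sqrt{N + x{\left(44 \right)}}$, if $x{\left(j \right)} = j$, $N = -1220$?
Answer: $14 i \sqrt{6} \approx 34.293 i$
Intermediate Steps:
$\sqrt{N + x{\left(44 \right)}} = \sqrt{-1220 + 44} = \sqrt{-1176} = 14 i \sqrt{6}$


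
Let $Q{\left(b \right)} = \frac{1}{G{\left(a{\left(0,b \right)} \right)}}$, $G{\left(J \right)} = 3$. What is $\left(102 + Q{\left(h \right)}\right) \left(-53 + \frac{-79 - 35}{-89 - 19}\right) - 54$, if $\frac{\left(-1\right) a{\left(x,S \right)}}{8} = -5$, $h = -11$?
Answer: $- \frac{289961}{54} \approx -5369.6$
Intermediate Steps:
$a{\left(x,S \right)} = 40$ ($a{\left(x,S \right)} = \left(-8\right) \left(-5\right) = 40$)
$Q{\left(b \right)} = \frac{1}{3}$
$\left(102 + Q{\left(h \right)}\right) \left(-53 + \frac{-79 - 35}{-89 - 19}\right) - 54 = \left(102 + \frac{1}{3}\right) \left(-53 + \frac{-79 - 35}{-89 - 19}\right) - 54 = \frac{307 \left(-53 - \frac{114}{-108}\right)}{3} - 54 = \frac{307 \left(-53 - - \frac{19}{18}\right)}{3} - 54 = \frac{307 \left(-53 + \frac{19}{18}\right)}{3} - 54 = \frac{307}{3} \left(- \frac{935}{18}\right) - 54 = - \frac{287045}{54} - 54 = - \frac{289961}{54}$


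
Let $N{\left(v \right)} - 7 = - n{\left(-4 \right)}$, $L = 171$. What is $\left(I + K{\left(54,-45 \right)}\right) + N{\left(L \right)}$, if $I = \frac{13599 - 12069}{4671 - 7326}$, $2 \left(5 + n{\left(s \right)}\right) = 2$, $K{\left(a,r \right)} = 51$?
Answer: $\frac{3624}{59} \approx 61.424$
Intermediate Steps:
$n{\left(s \right)} = -4$ ($n{\left(s \right)} = -5 + \frac{1}{2} \cdot 2 = -5 + 1 = -4$)
$N{\left(v \right)} = 11$ ($N{\left(v \right)} = 7 - -4 = 7 + 4 = 11$)
$I = - \frac{34}{59}$ ($I = \frac{13599 - 12069}{-2655} = \left(13599 - 12069\right) \left(- \frac{1}{2655}\right) = 1530 \left(- \frac{1}{2655}\right) = - \frac{34}{59} \approx -0.57627$)
$\left(I + K{\left(54,-45 \right)}\right) + N{\left(L \right)} = \left(- \frac{34}{59} + 51\right) + 11 = \frac{2975}{59} + 11 = \frac{3624}{59}$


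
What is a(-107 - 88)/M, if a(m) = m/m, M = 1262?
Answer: 1/1262 ≈ 0.00079239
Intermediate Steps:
a(m) = 1
a(-107 - 88)/M = 1/1262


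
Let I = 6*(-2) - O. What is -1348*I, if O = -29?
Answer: -22916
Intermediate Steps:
I = 17 (I = 6*(-2) - 1*(-29) = -12 + 29 = 17)
-1348*I = -1348*17 = -22916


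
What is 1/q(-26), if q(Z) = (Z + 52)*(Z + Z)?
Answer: -1/1352 ≈ -0.00073965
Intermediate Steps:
q(Z) = 2*Z*(52 + Z) (q(Z) = (52 + Z)*(2*Z) = 2*Z*(52 + Z))
1/q(-26) = 1/(2*(-26)*(52 - 26)) = 1/(2*(-26)*26) = 1/(-1352) = -1/1352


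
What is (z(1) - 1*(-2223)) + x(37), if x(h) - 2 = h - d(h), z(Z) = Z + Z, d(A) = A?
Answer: 2227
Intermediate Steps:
z(Z) = 2*Z
x(h) = 2 (x(h) = 2 + (h - h) = 2 + 0 = 2)
(z(1) - 1*(-2223)) + x(37) = (2*1 - 1*(-2223)) + 2 = (2 + 2223) + 2 = 2225 + 2 = 2227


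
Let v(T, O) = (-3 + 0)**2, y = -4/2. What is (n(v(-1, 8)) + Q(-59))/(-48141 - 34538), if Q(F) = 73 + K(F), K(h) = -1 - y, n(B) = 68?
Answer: -142/82679 ≈ -0.0017175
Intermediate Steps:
y = -2 (y = -4*1/2 = -2)
v(T, O) = 9 (v(T, O) = (-3)**2 = 9)
K(h) = 1 (K(h) = -1 - 1*(-2) = -1 + 2 = 1)
Q(F) = 74 (Q(F) = 73 + 1 = 74)
(n(v(-1, 8)) + Q(-59))/(-48141 - 34538) = (68 + 74)/(-48141 - 34538) = 142/(-82679) = 142*(-1/82679) = -142/82679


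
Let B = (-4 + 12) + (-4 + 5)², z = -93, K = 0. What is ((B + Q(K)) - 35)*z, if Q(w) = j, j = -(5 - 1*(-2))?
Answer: 3069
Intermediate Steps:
j = -7 (j = -(5 + 2) = -1*7 = -7)
Q(w) = -7
B = 9 (B = 8 + 1² = 8 + 1 = 9)
((B + Q(K)) - 35)*z = ((9 - 7) - 35)*(-93) = (2 - 35)*(-93) = -33*(-93) = 3069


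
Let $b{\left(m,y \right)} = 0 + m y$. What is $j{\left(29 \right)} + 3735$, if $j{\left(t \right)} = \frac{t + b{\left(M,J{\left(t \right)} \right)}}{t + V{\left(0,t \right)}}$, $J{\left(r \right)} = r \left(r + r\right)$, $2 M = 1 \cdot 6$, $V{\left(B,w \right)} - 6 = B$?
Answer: $3880$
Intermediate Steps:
$V{\left(B,w \right)} = 6 + B$
$M = 3$ ($M = \frac{1 \cdot 6}{2} = \frac{1}{2} \cdot 6 = 3$)
$J{\left(r \right)} = 2 r^{2}$ ($J{\left(r \right)} = r 2 r = 2 r^{2}$)
$b{\left(m,y \right)} = m y$
$j{\left(t \right)} = \frac{t + 6 t^{2}}{6 + t}$ ($j{\left(t \right)} = \frac{t + 3 \cdot 2 t^{2}}{t + \left(6 + 0\right)} = \frac{t + 6 t^{2}}{t + 6} = \frac{t + 6 t^{2}}{6 + t}$)
$j{\left(29 \right)} + 3735 = \frac{29 \left(1 + 6 \cdot 29\right)}{6 + 29} + 3735 = \frac{29 \left(1 + 174\right)}{35} + 3735 = 29 \cdot \frac{1}{35} \cdot 175 + 3735 = 145 + 3735 = 3880$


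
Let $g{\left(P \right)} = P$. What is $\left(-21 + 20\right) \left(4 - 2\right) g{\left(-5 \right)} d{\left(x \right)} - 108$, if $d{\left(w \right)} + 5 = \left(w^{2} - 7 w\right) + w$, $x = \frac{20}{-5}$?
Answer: $242$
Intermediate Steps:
$x = -4$ ($x = 20 \left(- \frac{1}{5}\right) = -4$)
$d{\left(w \right)} = -5 + w^{2} - 6 w$ ($d{\left(w \right)} = -5 + \left(\left(w^{2} - 7 w\right) + w\right) = -5 + \left(w^{2} - 6 w\right) = -5 + w^{2} - 6 w$)
$\left(-21 + 20\right) \left(4 - 2\right) g{\left(-5 \right)} d{\left(x \right)} - 108 = \left(-21 + 20\right) \left(4 - 2\right) \left(-5\right) \left(-5 + \left(-4\right)^{2} - -24\right) - 108 = \left(-1\right) 2 \left(-5\right) \left(-5 + 16 + 24\right) - 108 = \left(-2\right) \left(-5\right) 35 - 108 = 10 \cdot 35 - 108 = 350 - 108 = 242$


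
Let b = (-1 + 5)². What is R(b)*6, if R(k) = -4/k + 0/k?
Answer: -3/2 ≈ -1.5000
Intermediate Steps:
b = 16 (b = 4² = 16)
R(k) = -4/k (R(k) = -4/k + 0 = -4/k)
R(b)*6 = -4/16*6 = -4*1/16*6 = -¼*6 = -3/2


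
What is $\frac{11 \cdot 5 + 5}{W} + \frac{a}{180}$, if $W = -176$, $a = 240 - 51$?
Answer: $\frac{39}{55} \approx 0.70909$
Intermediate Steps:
$a = 189$
$\frac{11 \cdot 5 + 5}{W} + \frac{a}{180} = \frac{11 \cdot 5 + 5}{-176} + \frac{189}{180} = \left(55 + 5\right) \left(- \frac{1}{176}\right) + 189 \cdot \frac{1}{180} = 60 \left(- \frac{1}{176}\right) + \frac{21}{20} = - \frac{15}{44} + \frac{21}{20} = \frac{39}{55}$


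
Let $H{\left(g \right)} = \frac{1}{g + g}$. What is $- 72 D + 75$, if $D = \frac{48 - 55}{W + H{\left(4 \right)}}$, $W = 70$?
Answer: $\frac{15369}{187} \approx 82.187$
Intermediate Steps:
$H{\left(g \right)} = \frac{1}{2 g}$
$D = - \frac{56}{561}$ ($D = \frac{48 - 55}{70 + \frac{1}{2 \cdot 4}} = - \frac{7}{70 + \frac{1}{2} \cdot \frac{1}{4}} = - \frac{7}{70 + \frac{1}{8}} = - \frac{7}{\frac{561}{8}} = \left(-7\right) \frac{8}{561} = - \frac{56}{561} \approx -0.099822$)
$- 72 D + 75 = \left(-72\right) \left(- \frac{56}{561}\right) + 75 = \frac{1344}{187} + 75 = \frac{15369}{187}$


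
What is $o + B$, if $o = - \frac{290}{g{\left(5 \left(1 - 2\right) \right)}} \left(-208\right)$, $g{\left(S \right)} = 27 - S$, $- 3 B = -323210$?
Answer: $\frac{328865}{3} \approx 1.0962 \cdot 10^{5}$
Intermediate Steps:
$B = \frac{323210}{3}$ ($B = \left(- \frac{1}{3}\right) \left(-323210\right) = \frac{323210}{3} \approx 1.0774 \cdot 10^{5}$)
$o = 1885$ ($o = - \frac{290}{27 - 5 \left(1 - 2\right)} \left(-208\right) = - \frac{290}{27 - 5 \left(-1\right)} \left(-208\right) = - \frac{290}{27 - -5} \left(-208\right) = - \frac{290}{27 + 5} \left(-208\right) = - \frac{290}{32} \left(-208\right) = \left(-290\right) \frac{1}{32} \left(-208\right) = \left(- \frac{145}{16}\right) \left(-208\right) = 1885$)
$o + B = 1885 + \frac{323210}{3} = \frac{328865}{3}$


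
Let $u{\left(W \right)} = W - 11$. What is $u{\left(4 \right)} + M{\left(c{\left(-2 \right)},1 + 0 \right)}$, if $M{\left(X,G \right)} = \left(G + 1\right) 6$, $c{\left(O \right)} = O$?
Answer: $5$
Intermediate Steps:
$u{\left(W \right)} = -11 + W$ ($u{\left(W \right)} = W - 11 = -11 + W$)
$M{\left(X,G \right)} = 6 + 6 G$ ($M{\left(X,G \right)} = \left(1 + G\right) 6 = 6 + 6 G$)
$u{\left(4 \right)} + M{\left(c{\left(-2 \right)},1 + 0 \right)} = \left(-11 + 4\right) + \left(6 + 6 \left(1 + 0\right)\right) = -7 + \left(6 + 6 \cdot 1\right) = -7 + \left(6 + 6\right) = -7 + 12 = 5$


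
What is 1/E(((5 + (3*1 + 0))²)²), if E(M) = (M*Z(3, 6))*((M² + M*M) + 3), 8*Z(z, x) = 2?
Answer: 1/34359741440 ≈ 2.9104e-11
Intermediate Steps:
Z(z, x) = ¼ (Z(z, x) = (⅛)*2 = ¼)
E(M) = M*(3 + 2*M²)/4 (E(M) = (M*(¼))*((M² + M*M) + 3) = (M/4)*((M² + M²) + 3) = (M/4)*(2*M² + 3) = (M/4)*(3 + 2*M²) = M*(3 + 2*M²)/4)
1/E(((5 + (3*1 + 0))²)²) = 1/(((5 + (3*1 + 0))²)²*(3 + 2*(((5 + (3*1 + 0))²)²)²)/4) = 1/(((5 + (3 + 0))²)²*(3 + 2*(((5 + (3 + 0))²)²)²)/4) = 1/(((5 + 3)²)²*(3 + 2*(((5 + 3)²)²)²)/4) = 1/((8²)²*(3 + 2*((8²)²)²)/4) = 1/((¼)*64²*(3 + 2*(64²)²)) = 1/((¼)*4096*(3 + 2*4096²)) = 1/((¼)*4096*(3 + 2*16777216)) = 1/((¼)*4096*(3 + 33554432)) = 1/((¼)*4096*33554435) = 1/34359741440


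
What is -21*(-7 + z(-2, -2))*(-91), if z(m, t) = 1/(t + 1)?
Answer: -15288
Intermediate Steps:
z(m, t) = 1/(1 + t)
-21*(-7 + z(-2, -2))*(-91) = -21*(-7 + 1/(1 - 2))*(-91) = -21*(-7 + 1/(-1))*(-91) = -21*(-7 - 1)*(-91) = -21*(-8)*(-91) = 168*(-91) = -15288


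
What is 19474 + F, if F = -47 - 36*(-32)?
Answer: 20579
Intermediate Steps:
F = 1105 (F = -47 + 1152 = 1105)
19474 + F = 19474 + 1105 = 20579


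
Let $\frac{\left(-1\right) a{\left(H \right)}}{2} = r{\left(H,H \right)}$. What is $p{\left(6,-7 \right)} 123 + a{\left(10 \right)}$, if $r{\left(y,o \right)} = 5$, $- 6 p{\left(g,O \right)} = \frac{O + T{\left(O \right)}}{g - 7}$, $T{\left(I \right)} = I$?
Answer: $-297$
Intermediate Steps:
$p{\left(g,O \right)} = - \frac{O}{3 \left(-7 + g\right)}$ ($p{\left(g,O \right)} = - \frac{\left(O + O\right) \frac{1}{g - 7}}{6} = - \frac{2 O \frac{1}{-7 + g}}{6} = - \frac{O}{3 \left(-7 + g\right)}$)
$a{\left(H \right)} = -10$ ($a{\left(H \right)} = \left(-2\right) 5 = -10$)
$p{\left(6,-7 \right)} 123 + a{\left(10 \right)} = \left(-1\right) \left(-7\right) \frac{1}{-21 + 3 \cdot 6} \cdot 123 - 10 = \left(-1\right) \left(-7\right) \frac{1}{-21 + 18} \cdot 123 - 10 = \left(-1\right) \left(-7\right) \frac{1}{-3} \cdot 123 - 10 = \left(-1\right) \left(-7\right) \left(- \frac{1}{3}\right) 123 - 10 = \left(- \frac{7}{3}\right) 123 - 10 = -287 - 10 = -297$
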